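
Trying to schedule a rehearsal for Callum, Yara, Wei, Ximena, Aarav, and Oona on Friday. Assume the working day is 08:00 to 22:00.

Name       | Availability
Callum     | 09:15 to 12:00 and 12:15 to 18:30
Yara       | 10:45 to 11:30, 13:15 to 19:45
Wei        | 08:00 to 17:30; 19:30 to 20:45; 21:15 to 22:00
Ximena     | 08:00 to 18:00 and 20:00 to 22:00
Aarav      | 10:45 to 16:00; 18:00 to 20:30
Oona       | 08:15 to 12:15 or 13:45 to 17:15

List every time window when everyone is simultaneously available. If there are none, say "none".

Callum ∩ Yara: 10:45-11:30, 13:15-18:30.
Callum ∩ Yara ∩ Wei: 10:45-11:30, 13:15-17:30.
Callum ∩ Yara ∩ Wei ∩ Ximena: 10:45-11:30, 13:15-17:30.
Callum ∩ Yara ∩ Wei ∩ Ximena ∩ Aarav: 10:45-11:30, 13:15-16:00.
Callum ∩ Yara ∩ Wei ∩ Ximena ∩ Aarav ∩ Oona: 10:45-11:30, 13:45-16:00.

10:45-11:30, 13:45-16:00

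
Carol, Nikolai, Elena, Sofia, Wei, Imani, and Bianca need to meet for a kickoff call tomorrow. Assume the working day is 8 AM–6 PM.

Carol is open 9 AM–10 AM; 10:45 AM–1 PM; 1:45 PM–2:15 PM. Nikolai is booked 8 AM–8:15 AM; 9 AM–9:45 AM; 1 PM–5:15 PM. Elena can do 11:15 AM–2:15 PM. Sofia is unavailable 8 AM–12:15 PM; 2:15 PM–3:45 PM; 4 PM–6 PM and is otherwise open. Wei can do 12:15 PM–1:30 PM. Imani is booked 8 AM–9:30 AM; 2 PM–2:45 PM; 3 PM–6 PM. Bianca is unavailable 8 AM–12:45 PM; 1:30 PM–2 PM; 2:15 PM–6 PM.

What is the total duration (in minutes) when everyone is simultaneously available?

Carol free: 09:00-10:00, 10:45-13:00, 13:45-14:15.
Nikolai free: 08:15-09:00, 09:45-13:00, 17:15-18:00 (invert busy blocks within the working day).
Elena free: 11:15-14:15.
Sofia free: 12:15-14:15, 15:45-16:00 (invert busy blocks within the working day).
Wei free: 12:15-13:30.
Imani free: 09:30-14:00, 14:45-15:00 (invert busy blocks within the working day).
Bianca free: 12:45-13:30, 14:00-14:15 (invert busy blocks within the working day).
Carol ∩ Nikolai: 09:45-10:00, 10:45-13:00.
Carol ∩ Nikolai ∩ Elena: 11:15-13:00.
Carol ∩ Nikolai ∩ Elena ∩ Sofia: 12:15-13:00.
Carol ∩ Nikolai ∩ Elena ∩ Sofia ∩ Wei: 12:15-13:00.
Carol ∩ Nikolai ∩ Elena ∩ Sofia ∩ Wei ∩ Imani: 12:15-13:00.
Carol ∩ Nikolai ∩ Elena ∩ Sofia ∩ Wei ∩ Imani ∩ Bianca: 12:45-13:00.
So the common availability across everyone is 12:45-13:00.
That's a single block of 15 minutes.

15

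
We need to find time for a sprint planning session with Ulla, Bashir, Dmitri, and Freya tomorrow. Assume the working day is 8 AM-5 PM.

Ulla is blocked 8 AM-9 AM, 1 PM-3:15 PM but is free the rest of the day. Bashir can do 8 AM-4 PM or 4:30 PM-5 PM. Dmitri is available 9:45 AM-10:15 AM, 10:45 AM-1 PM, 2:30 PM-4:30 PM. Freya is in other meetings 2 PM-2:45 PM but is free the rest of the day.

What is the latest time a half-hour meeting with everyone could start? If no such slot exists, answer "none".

15:30

Ulla free: 09:00-13:00, 15:15-17:00 (invert busy blocks within the working day).
Bashir free: 08:00-16:00, 16:30-17:00.
Dmitri free: 09:45-10:15, 10:45-13:00, 14:30-16:30.
Freya free: 08:00-14:00, 14:45-17:00 (invert busy blocks within the working day).
Ulla ∩ Bashir: 09:00-13:00, 15:15-16:00, 16:30-17:00.
Ulla ∩ Bashir ∩ Dmitri: 09:45-10:15, 10:45-13:00, 15:15-16:00.
Ulla ∩ Bashir ∩ Dmitri ∩ Freya: 09:45-10:15, 10:45-13:00, 15:15-16:00.
The last common window of at least 30 minutes is 15:15-16:00; a 30-minute meeting can start as late as 15:30 and still end by 16:00.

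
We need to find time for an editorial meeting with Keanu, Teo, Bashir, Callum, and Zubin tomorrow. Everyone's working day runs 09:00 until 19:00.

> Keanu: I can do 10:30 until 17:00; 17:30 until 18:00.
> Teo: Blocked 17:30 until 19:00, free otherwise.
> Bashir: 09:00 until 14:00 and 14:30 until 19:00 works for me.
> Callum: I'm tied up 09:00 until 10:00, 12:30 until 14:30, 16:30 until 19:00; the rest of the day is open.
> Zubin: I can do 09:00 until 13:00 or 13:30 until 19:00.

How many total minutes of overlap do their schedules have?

240

Keanu free: 10:30-17:00, 17:30-18:00.
Teo free: 09:00-17:30 (invert busy blocks within the working day).
Bashir free: 09:00-14:00, 14:30-19:00.
Callum free: 10:00-12:30, 14:30-16:30 (invert busy blocks within the working day).
Zubin free: 09:00-13:00, 13:30-19:00.
Keanu ∩ Teo: 10:30-17:00.
Keanu ∩ Teo ∩ Bashir: 10:30-14:00, 14:30-17:00.
Keanu ∩ Teo ∩ Bashir ∩ Callum: 10:30-12:30, 14:30-16:30.
Keanu ∩ Teo ∩ Bashir ∩ Callum ∩ Zubin: 10:30-12:30, 14:30-16:30.
Those are the intersection windows.
Summing the common windows: 120 + 120 = 240 minutes.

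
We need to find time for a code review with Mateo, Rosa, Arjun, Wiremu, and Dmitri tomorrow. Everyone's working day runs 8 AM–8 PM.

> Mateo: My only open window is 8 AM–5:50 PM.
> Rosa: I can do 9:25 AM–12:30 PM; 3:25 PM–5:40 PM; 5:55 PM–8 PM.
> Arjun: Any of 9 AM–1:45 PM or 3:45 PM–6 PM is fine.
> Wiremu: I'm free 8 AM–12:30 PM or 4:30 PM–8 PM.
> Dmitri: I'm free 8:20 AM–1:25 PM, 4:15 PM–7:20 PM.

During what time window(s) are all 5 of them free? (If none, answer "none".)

09:25-12:30, 16:30-17:40

Mateo ∩ Rosa: 09:25-12:30, 15:25-17:40.
Mateo ∩ Rosa ∩ Arjun: 09:25-12:30, 15:45-17:40.
Mateo ∩ Rosa ∩ Arjun ∩ Wiremu: 09:25-12:30, 16:30-17:40.
Mateo ∩ Rosa ∩ Arjun ∩ Wiremu ∩ Dmitri: 09:25-12:30, 16:30-17:40.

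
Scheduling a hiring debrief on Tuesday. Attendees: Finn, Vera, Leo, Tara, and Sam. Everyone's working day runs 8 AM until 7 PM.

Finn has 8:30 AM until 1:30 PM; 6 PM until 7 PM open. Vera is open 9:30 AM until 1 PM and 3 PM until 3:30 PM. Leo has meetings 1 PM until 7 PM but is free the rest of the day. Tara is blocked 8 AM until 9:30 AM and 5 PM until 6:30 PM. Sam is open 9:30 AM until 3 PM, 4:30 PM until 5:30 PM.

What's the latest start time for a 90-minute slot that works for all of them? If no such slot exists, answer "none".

11:30

Finn free: 08:30-13:30, 18:00-19:00.
Vera free: 09:30-13:00, 15:00-15:30.
Leo free: 08:00-13:00 (invert busy blocks within the working day).
Tara free: 09:30-17:00, 18:30-19:00 (invert busy blocks within the working day).
Sam free: 09:30-15:00, 16:30-17:30.
Finn ∩ Vera: 09:30-13:00.
Finn ∩ Vera ∩ Leo: 09:30-13:00.
Finn ∩ Vera ∩ Leo ∩ Tara: 09:30-13:00.
Finn ∩ Vera ∩ Leo ∩ Tara ∩ Sam: 09:30-13:00.
Those are the intersection windows.
The last common window of at least 90 minutes is 09:30-13:00; a 90-minute meeting can start as late as 11:30 and still end by 13:00.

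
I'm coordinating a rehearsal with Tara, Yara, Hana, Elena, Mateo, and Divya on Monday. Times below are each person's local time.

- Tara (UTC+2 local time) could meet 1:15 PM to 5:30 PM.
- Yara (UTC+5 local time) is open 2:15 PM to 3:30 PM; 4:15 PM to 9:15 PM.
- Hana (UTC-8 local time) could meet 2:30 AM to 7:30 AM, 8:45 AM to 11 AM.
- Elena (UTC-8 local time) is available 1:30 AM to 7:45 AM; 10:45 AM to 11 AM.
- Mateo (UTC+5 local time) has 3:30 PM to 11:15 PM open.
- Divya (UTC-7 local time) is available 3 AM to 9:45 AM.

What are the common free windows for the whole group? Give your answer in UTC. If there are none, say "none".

Tara in UTC: 11:15-15:30 (subtract 2h to convert from UTC+2).
Yara in UTC: 09:15-10:30, 11:15-16:15 (subtract 5h to convert from UTC+5).
Hana in UTC: 10:30-15:30, 16:45-19:00 (add 8h to convert from UTC-8).
Elena in UTC: 09:30-15:45, 18:45-19:00 (add 8h to convert from UTC-8).
Mateo in UTC: 10:30-18:15 (subtract 5h to convert from UTC+5).
Divya in UTC: 10:00-16:45 (add 7h to convert from UTC-7).
Tara ∩ Yara: 11:15-15:30.
Tara ∩ Yara ∩ Hana: 11:15-15:30.
Tara ∩ Yara ∩ Hana ∩ Elena: 11:15-15:30.
Tara ∩ Yara ∩ Hana ∩ Elena ∩ Mateo: 11:15-15:30.
Tara ∩ Yara ∩ Hana ∩ Elena ∩ Mateo ∩ Divya: 11:15-15:30.

11:15-15:30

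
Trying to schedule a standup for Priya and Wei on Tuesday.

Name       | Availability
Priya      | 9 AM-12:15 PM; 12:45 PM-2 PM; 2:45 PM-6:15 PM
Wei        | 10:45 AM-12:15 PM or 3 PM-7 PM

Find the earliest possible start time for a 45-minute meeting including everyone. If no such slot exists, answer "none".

Priya ∩ Wei: 10:45-12:15, 15:00-18:15.
The first common window of at least 45 minutes is 10:45-12:15, so the earliest start is 10:45.

10:45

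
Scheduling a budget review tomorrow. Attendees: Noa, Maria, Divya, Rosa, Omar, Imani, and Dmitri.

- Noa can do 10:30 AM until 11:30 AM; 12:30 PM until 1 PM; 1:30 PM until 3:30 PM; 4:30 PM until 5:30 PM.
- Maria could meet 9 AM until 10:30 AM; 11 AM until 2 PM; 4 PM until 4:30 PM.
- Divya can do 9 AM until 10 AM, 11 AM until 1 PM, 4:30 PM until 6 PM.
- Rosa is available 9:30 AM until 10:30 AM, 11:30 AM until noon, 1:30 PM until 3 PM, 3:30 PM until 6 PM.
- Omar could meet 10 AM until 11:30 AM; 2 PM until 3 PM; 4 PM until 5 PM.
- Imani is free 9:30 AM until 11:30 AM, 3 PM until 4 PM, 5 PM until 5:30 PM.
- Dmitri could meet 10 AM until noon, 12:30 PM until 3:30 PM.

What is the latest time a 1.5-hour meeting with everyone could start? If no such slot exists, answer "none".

none

Noa ∩ Maria: 11:00-11:30, 12:30-13:00, 13:30-14:00.
Noa ∩ Maria ∩ Divya: 11:00-11:30, 12:30-13:00.
Noa ∩ Maria ∩ Divya ∩ Rosa: ∅.
Noa ∩ Maria ∩ Divya ∩ Rosa ∩ Omar: ∅.
Noa ∩ Maria ∩ Divya ∩ Rosa ∩ Omar ∩ Imani: ∅.
Noa ∩ Maria ∩ Divya ∩ Rosa ∩ Omar ∩ Imani ∩ Dmitri: ∅.
There is no time when everyone is free.
No common window is at least 90 minutes long.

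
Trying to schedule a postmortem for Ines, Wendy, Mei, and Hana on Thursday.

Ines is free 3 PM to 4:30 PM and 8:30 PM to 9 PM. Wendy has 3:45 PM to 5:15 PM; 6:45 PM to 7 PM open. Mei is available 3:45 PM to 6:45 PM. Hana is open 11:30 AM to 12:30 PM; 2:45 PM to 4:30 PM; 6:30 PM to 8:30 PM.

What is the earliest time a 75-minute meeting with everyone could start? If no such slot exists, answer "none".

none

Ines ∩ Wendy: 15:45-16:30.
Ines ∩ Wendy ∩ Mei: 15:45-16:30.
Ines ∩ Wendy ∩ Mei ∩ Hana: 15:45-16:30.
No common window is at least 75 minutes long.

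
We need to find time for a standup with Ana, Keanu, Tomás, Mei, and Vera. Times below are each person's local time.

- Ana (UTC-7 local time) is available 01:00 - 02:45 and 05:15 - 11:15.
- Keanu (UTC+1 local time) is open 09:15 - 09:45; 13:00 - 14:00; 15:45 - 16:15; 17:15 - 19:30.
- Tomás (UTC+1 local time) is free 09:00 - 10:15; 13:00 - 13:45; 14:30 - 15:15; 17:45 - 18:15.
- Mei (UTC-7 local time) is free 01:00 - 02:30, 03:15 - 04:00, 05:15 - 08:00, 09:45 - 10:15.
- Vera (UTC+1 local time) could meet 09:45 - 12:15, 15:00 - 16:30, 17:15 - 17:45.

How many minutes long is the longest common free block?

Ana in UTC: 08:00-09:45, 12:15-18:15 (add 7h to convert from UTC-7).
Keanu in UTC: 08:15-08:45, 12:00-13:00, 14:45-15:15, 16:15-18:30 (subtract 1h to convert from UTC+1).
Tomás in UTC: 08:00-09:15, 12:00-12:45, 13:30-14:15, 16:45-17:15 (subtract 1h to convert from UTC+1).
Mei in UTC: 08:00-09:30, 10:15-11:00, 12:15-15:00, 16:45-17:15 (add 7h to convert from UTC-7).
Vera in UTC: 08:45-11:15, 14:00-15:30, 16:15-16:45 (subtract 1h to convert from UTC+1).
Ana ∩ Keanu: 08:15-08:45, 12:15-13:00, 14:45-15:15, 16:15-18:15.
Ana ∩ Keanu ∩ Tomás: 08:15-08:45, 12:15-12:45, 16:45-17:15.
Ana ∩ Keanu ∩ Tomás ∩ Mei: 08:15-08:45, 12:15-12:45, 16:45-17:15.
Ana ∩ Keanu ∩ Tomás ∩ Mei ∩ Vera: ∅.
There is no time when everyone is free.
No common window exists, so the longest block is 0 minutes.

0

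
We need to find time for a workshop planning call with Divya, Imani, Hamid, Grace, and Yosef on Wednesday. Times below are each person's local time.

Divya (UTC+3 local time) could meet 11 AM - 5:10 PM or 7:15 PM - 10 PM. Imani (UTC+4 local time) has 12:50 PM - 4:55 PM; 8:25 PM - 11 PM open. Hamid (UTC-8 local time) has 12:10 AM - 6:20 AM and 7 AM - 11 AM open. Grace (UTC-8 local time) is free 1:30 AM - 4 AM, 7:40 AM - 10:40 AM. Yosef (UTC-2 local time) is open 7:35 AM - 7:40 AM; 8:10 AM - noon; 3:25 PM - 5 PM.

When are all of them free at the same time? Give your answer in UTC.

09:35-09:40, 10:10-12:00, 17:25-18:40

Divya in UTC: 08:00-14:10, 16:15-19:00 (subtract 3h to convert from UTC+3).
Imani in UTC: 08:50-12:55, 16:25-19:00 (subtract 4h to convert from UTC+4).
Hamid in UTC: 08:10-14:20, 15:00-19:00 (add 8h to convert from UTC-8).
Grace in UTC: 09:30-12:00, 15:40-18:40 (add 8h to convert from UTC-8).
Yosef in UTC: 09:35-09:40, 10:10-14:00, 17:25-19:00 (add 2h to convert from UTC-2).
Divya ∩ Imani: 08:50-12:55, 16:25-19:00.
Divya ∩ Imani ∩ Hamid: 08:50-12:55, 16:25-19:00.
Divya ∩ Imani ∩ Hamid ∩ Grace: 09:30-12:00, 16:25-18:40.
Divya ∩ Imani ∩ Hamid ∩ Grace ∩ Yosef: 09:35-09:40, 10:10-12:00, 17:25-18:40.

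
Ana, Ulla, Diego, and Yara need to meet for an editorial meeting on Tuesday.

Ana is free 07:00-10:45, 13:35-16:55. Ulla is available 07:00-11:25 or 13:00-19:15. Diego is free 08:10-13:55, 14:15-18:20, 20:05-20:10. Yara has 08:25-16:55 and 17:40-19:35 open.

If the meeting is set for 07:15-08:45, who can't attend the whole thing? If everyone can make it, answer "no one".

Diego, Yara

Ana: free for 07:15-08:45. Ulla: free for 07:15-08:45. Diego: not fully free for 07:15-08:45. Yara: not fully free for 07:15-08:45.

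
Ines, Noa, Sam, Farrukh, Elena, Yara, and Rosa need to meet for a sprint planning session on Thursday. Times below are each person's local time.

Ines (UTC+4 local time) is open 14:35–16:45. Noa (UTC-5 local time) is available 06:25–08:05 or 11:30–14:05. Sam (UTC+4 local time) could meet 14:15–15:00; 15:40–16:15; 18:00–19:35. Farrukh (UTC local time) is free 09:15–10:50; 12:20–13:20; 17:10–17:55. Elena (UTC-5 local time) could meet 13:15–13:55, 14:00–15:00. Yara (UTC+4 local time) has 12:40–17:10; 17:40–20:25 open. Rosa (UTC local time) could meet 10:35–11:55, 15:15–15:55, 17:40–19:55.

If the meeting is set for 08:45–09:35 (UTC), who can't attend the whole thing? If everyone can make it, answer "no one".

Ines in UTC: 10:35-12:45 (subtract 4h to convert from UTC+4).
Noa in UTC: 11:25-13:05, 16:30-19:05 (add 5h to convert from UTC-5).
Sam in UTC: 10:15-11:00, 11:40-12:15, 14:00-15:35 (subtract 4h to convert from UTC+4).
Farrukh in UTC: 09:15-10:50, 12:20-13:20, 17:10-17:55.
Elena in UTC: 18:15-18:55, 19:00-20:00 (add 5h to convert from UTC-5).
Yara in UTC: 08:40-13:10, 13:40-16:25 (subtract 4h to convert from UTC+4).
Rosa in UTC: 10:35-11:55, 15:15-15:55, 17:40-19:55.
Ines: not fully free for 08:45-09:35. Noa: not fully free for 08:45-09:35. Sam: not fully free for 08:45-09:35. Farrukh: not fully free for 08:45-09:35. Elena: not fully free for 08:45-09:35. Yara: free for 08:45-09:35. Rosa: not fully free for 08:45-09:35.

Elena, Farrukh, Ines, Noa, Rosa, Sam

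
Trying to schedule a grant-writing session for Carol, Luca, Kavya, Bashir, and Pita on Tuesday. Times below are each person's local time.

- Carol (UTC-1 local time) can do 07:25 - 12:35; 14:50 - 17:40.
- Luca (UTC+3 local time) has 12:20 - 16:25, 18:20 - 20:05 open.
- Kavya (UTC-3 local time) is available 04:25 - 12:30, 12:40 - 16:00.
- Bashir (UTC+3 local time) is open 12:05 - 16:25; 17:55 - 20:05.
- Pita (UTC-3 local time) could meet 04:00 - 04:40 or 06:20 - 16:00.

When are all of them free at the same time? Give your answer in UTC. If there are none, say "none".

Carol in UTC: 08:25-13:35, 15:50-18:40 (add 1h to convert from UTC-1).
Luca in UTC: 09:20-13:25, 15:20-17:05 (subtract 3h to convert from UTC+3).
Kavya in UTC: 07:25-15:30, 15:40-19:00 (add 3h to convert from UTC-3).
Bashir in UTC: 09:05-13:25, 14:55-17:05 (subtract 3h to convert from UTC+3).
Pita in UTC: 07:00-07:40, 09:20-19:00 (add 3h to convert from UTC-3).
Carol ∩ Luca: 09:20-13:25, 15:50-17:05.
Carol ∩ Luca ∩ Kavya: 09:20-13:25, 15:50-17:05.
Carol ∩ Luca ∩ Kavya ∩ Bashir: 09:20-13:25, 15:50-17:05.
Carol ∩ Luca ∩ Kavya ∩ Bashir ∩ Pita: 09:20-13:25, 15:50-17:05.
So the common availability across everyone is 09:20-13:25, 15:50-17:05.

09:20-13:25, 15:50-17:05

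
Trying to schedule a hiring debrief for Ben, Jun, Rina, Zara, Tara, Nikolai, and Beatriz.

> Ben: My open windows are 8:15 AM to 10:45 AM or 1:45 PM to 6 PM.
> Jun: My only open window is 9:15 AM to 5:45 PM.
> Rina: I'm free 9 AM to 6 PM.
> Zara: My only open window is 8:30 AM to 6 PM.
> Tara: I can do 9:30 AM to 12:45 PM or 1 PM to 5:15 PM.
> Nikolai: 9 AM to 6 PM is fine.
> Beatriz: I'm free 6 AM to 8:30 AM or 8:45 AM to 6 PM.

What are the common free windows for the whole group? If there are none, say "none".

Ben ∩ Jun: 09:15-10:45, 13:45-17:45.
Ben ∩ Jun ∩ Rina: 09:15-10:45, 13:45-17:45.
Ben ∩ Jun ∩ Rina ∩ Zara: 09:15-10:45, 13:45-17:45.
Ben ∩ Jun ∩ Rina ∩ Zara ∩ Tara: 09:30-10:45, 13:45-17:15.
Ben ∩ Jun ∩ Rina ∩ Zara ∩ Tara ∩ Nikolai: 09:30-10:45, 13:45-17:15.
Ben ∩ Jun ∩ Rina ∩ Zara ∩ Tara ∩ Nikolai ∩ Beatriz: 09:30-10:45, 13:45-17:15.
So the common availability across everyone is 09:30-10:45, 13:45-17:15.

09:30-10:45, 13:45-17:15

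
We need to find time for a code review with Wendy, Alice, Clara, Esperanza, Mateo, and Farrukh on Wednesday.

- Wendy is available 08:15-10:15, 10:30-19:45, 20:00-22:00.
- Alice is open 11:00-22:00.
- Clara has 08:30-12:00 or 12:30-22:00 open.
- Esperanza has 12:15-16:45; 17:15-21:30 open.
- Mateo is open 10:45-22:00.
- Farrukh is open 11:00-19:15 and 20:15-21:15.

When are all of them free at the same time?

Wendy ∩ Alice: 11:00-19:45, 20:00-22:00.
Wendy ∩ Alice ∩ Clara: 11:00-12:00, 12:30-19:45, 20:00-22:00.
Wendy ∩ Alice ∩ Clara ∩ Esperanza: 12:30-16:45, 17:15-19:45, 20:00-21:30.
Wendy ∩ Alice ∩ Clara ∩ Esperanza ∩ Mateo: 12:30-16:45, 17:15-19:45, 20:00-21:30.
Wendy ∩ Alice ∩ Clara ∩ Esperanza ∩ Mateo ∩ Farrukh: 12:30-16:45, 17:15-19:15, 20:15-21:15.
So the common availability across everyone is 12:30-16:45, 17:15-19:15, 20:15-21:15.

12:30-16:45, 17:15-19:15, 20:15-21:15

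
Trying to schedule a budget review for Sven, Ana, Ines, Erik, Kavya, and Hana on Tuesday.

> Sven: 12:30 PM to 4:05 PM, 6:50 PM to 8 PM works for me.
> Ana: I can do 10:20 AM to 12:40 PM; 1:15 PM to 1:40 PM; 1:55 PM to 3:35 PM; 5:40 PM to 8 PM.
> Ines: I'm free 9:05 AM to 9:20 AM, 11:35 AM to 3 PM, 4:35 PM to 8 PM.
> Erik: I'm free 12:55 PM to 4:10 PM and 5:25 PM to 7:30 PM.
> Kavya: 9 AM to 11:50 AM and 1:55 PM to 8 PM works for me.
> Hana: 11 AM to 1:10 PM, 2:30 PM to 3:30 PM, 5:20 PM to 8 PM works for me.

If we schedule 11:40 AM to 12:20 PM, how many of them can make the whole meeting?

3

Ana, Ines, and Hana can make the full 11:40-12:20 slot — that's 3.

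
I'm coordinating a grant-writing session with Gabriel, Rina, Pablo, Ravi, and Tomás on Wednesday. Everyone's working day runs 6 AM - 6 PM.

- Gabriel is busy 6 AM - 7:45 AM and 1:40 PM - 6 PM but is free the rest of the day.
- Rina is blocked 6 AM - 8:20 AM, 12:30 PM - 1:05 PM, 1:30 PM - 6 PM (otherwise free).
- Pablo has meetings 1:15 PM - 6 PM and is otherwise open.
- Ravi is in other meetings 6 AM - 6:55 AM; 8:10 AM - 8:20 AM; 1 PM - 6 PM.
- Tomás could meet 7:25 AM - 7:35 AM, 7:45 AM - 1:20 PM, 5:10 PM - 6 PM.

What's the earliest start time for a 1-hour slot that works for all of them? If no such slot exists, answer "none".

Gabriel free: 07:45-13:40 (invert busy blocks within the working day).
Rina free: 08:20-12:30, 13:05-13:30 (invert busy blocks within the working day).
Pablo free: 06:00-13:15 (invert busy blocks within the working day).
Ravi free: 06:55-08:10, 08:20-13:00 (invert busy blocks within the working day).
Tomás free: 07:25-07:35, 07:45-13:20, 17:10-18:00.
Gabriel ∩ Rina: 08:20-12:30, 13:05-13:30.
Gabriel ∩ Rina ∩ Pablo: 08:20-12:30, 13:05-13:15.
Gabriel ∩ Rina ∩ Pablo ∩ Ravi: 08:20-12:30.
Gabriel ∩ Rina ∩ Pablo ∩ Ravi ∩ Tomás: 08:20-12:30.
The first common window of at least 60 minutes is 08:20-12:30, so the earliest start is 08:20.

08:20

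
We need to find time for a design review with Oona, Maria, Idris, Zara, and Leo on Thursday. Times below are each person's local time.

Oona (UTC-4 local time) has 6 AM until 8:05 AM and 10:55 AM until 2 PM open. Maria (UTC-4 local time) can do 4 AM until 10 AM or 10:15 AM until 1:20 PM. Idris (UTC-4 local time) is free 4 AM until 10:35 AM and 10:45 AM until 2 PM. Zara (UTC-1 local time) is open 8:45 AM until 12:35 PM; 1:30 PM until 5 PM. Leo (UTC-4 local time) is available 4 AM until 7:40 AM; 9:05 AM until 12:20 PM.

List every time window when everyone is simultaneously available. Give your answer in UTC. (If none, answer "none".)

Oona in UTC: 10:00-12:05, 14:55-18:00 (add 4h to convert from UTC-4).
Maria in UTC: 08:00-14:00, 14:15-17:20 (add 4h to convert from UTC-4).
Idris in UTC: 08:00-14:35, 14:45-18:00 (add 4h to convert from UTC-4).
Zara in UTC: 09:45-13:35, 14:30-18:00 (add 1h to convert from UTC-1).
Leo in UTC: 08:00-11:40, 13:05-16:20 (add 4h to convert from UTC-4).
Oona ∩ Maria: 10:00-12:05, 14:55-17:20.
Oona ∩ Maria ∩ Idris: 10:00-12:05, 14:55-17:20.
Oona ∩ Maria ∩ Idris ∩ Zara: 10:00-12:05, 14:55-17:20.
Oona ∩ Maria ∩ Idris ∩ Zara ∩ Leo: 10:00-11:40, 14:55-16:20.

10:00-11:40, 14:55-16:20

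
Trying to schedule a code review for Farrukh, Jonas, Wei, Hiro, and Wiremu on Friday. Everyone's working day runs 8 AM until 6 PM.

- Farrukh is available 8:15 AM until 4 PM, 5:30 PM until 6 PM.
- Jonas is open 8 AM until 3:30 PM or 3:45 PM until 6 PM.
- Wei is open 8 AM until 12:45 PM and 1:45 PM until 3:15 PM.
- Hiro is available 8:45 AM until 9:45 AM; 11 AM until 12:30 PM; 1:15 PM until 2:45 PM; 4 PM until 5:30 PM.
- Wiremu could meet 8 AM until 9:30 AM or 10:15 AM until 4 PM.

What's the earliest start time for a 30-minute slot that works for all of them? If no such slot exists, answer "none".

08:45

Farrukh ∩ Jonas: 08:15-15:30, 15:45-16:00, 17:30-18:00.
Farrukh ∩ Jonas ∩ Wei: 08:15-12:45, 13:45-15:15.
Farrukh ∩ Jonas ∩ Wei ∩ Hiro: 08:45-09:45, 11:00-12:30, 13:45-14:45.
Farrukh ∩ Jonas ∩ Wei ∩ Hiro ∩ Wiremu: 08:45-09:30, 11:00-12:30, 13:45-14:45.
So the common availability across everyone is 08:45-09:30, 11:00-12:30, 13:45-14:45.
The first common window of at least 30 minutes is 08:45-09:30, so the earliest start is 08:45.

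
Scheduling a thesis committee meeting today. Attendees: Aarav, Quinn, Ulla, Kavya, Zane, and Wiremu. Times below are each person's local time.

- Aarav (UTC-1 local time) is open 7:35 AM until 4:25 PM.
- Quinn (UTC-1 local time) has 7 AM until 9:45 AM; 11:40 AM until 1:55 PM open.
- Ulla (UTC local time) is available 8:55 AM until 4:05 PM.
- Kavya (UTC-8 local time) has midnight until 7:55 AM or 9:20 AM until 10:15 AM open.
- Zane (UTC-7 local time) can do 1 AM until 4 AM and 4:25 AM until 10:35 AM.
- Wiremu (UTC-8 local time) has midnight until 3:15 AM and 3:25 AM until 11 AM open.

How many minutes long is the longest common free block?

Aarav in UTC: 08:35-17:25 (add 1h to convert from UTC-1).
Quinn in UTC: 08:00-10:45, 12:40-14:55 (add 1h to convert from UTC-1).
Ulla in UTC: 08:55-16:05.
Kavya in UTC: 08:00-15:55, 17:20-18:15 (add 8h to convert from UTC-8).
Zane in UTC: 08:00-11:00, 11:25-17:35 (add 7h to convert from UTC-7).
Wiremu in UTC: 08:00-11:15, 11:25-19:00 (add 8h to convert from UTC-8).
Aarav ∩ Quinn: 08:35-10:45, 12:40-14:55.
Aarav ∩ Quinn ∩ Ulla: 08:55-10:45, 12:40-14:55.
Aarav ∩ Quinn ∩ Ulla ∩ Kavya: 08:55-10:45, 12:40-14:55.
Aarav ∩ Quinn ∩ Ulla ∩ Kavya ∩ Zane: 08:55-10:45, 12:40-14:55.
Aarav ∩ Quinn ∩ Ulla ∩ Kavya ∩ Zane ∩ Wiremu: 08:55-10:45, 12:40-14:55.
The longest is 12:40-14:55 at 135 minutes.

135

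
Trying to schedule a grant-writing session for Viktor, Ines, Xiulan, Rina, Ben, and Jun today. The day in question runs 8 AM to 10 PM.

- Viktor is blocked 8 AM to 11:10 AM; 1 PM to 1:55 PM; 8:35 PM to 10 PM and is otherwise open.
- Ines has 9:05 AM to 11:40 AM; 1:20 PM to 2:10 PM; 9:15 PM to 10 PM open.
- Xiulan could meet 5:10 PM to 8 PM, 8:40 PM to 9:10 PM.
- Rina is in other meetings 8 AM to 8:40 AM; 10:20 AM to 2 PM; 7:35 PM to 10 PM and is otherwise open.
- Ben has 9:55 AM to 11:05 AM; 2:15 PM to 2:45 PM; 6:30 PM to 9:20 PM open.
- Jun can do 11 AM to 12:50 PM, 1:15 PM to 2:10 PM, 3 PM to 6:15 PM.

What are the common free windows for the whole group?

none

Viktor free: 11:10-13:00, 13:55-20:35 (invert busy blocks within the working day).
Ines free: 09:05-11:40, 13:20-14:10, 21:15-22:00.
Xiulan free: 17:10-20:00, 20:40-21:10.
Rina free: 08:40-10:20, 14:00-19:35 (invert busy blocks within the working day).
Ben free: 09:55-11:05, 14:15-14:45, 18:30-21:20.
Jun free: 11:00-12:50, 13:15-14:10, 15:00-18:15.
Viktor ∩ Ines: 11:10-11:40, 13:55-14:10.
Viktor ∩ Ines ∩ Xiulan: ∅.
Viktor ∩ Ines ∩ Xiulan ∩ Rina: ∅.
Viktor ∩ Ines ∩ Xiulan ∩ Rina ∩ Ben: ∅.
Viktor ∩ Ines ∩ Xiulan ∩ Rina ∩ Ben ∩ Jun: ∅.
There is no time when everyone is free.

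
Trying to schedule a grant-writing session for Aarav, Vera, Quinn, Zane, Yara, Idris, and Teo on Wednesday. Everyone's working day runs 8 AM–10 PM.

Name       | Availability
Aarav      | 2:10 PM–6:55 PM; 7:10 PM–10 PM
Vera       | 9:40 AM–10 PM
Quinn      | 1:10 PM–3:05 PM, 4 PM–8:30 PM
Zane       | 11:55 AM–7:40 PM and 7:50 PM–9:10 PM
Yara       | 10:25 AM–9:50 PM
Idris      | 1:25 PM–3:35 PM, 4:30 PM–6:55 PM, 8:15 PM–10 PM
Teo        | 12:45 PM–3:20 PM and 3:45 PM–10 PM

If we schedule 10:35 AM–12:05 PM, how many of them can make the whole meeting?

2

Vera and Yara can make the full 10:35-12:05 slot — that's 2.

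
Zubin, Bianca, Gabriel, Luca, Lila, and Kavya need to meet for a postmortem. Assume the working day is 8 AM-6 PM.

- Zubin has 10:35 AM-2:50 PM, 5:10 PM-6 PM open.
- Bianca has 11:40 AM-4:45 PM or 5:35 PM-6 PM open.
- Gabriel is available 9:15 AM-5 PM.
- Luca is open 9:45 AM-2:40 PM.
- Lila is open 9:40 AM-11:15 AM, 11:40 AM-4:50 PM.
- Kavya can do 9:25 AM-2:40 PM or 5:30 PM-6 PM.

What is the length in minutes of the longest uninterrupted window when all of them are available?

180

Zubin ∩ Bianca: 11:40-14:50, 17:35-18:00.
Zubin ∩ Bianca ∩ Gabriel: 11:40-14:50.
Zubin ∩ Bianca ∩ Gabriel ∩ Luca: 11:40-14:40.
Zubin ∩ Bianca ∩ Gabriel ∩ Luca ∩ Lila: 11:40-14:40.
Zubin ∩ Bianca ∩ Gabriel ∩ Luca ∩ Lila ∩ Kavya: 11:40-14:40.
Those are the intersection windows.
The longest is 11:40-14:40 at 180 minutes.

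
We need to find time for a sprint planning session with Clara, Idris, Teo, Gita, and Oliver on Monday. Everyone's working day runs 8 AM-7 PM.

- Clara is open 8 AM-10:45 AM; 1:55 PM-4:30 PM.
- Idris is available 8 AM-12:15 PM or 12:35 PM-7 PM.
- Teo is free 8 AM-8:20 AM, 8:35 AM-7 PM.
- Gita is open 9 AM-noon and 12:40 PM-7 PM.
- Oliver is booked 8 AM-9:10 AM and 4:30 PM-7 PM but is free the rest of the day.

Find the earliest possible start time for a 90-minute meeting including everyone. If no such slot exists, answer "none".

Clara free: 08:00-10:45, 13:55-16:30.
Idris free: 08:00-12:15, 12:35-19:00.
Teo free: 08:00-08:20, 08:35-19:00.
Gita free: 09:00-12:00, 12:40-19:00.
Oliver free: 09:10-16:30 (invert busy blocks within the working day).
Clara ∩ Idris: 08:00-10:45, 13:55-16:30.
Clara ∩ Idris ∩ Teo: 08:00-08:20, 08:35-10:45, 13:55-16:30.
Clara ∩ Idris ∩ Teo ∩ Gita: 09:00-10:45, 13:55-16:30.
Clara ∩ Idris ∩ Teo ∩ Gita ∩ Oliver: 09:10-10:45, 13:55-16:30.
Those are the intersection windows.
The first common window of at least 90 minutes is 09:10-10:45, so the earliest start is 09:10.

09:10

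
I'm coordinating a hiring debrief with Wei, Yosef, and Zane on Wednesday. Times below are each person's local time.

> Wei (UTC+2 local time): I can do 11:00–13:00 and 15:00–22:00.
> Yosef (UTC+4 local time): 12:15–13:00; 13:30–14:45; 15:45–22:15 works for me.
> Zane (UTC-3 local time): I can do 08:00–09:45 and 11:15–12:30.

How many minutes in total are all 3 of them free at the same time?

Wei in UTC: 09:00-11:00, 13:00-20:00 (subtract 2h to convert from UTC+2).
Yosef in UTC: 08:15-09:00, 09:30-10:45, 11:45-18:15 (subtract 4h to convert from UTC+4).
Zane in UTC: 11:00-12:45, 14:15-15:30 (add 3h to convert from UTC-3).
Wei ∩ Yosef: 09:30-10:45, 13:00-18:15.
Wei ∩ Yosef ∩ Zane: 14:15-15:30.
That's a single block of 75 minutes.

75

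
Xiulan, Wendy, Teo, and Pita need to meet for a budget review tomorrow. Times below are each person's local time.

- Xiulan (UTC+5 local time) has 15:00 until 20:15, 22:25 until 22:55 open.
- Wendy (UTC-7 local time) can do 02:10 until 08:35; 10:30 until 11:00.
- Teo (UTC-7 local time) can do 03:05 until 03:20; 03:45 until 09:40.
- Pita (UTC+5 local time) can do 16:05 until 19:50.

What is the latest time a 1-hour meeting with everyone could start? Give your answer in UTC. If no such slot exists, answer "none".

13:50

Xiulan in UTC: 10:00-15:15, 17:25-17:55 (subtract 5h to convert from UTC+5).
Wendy in UTC: 09:10-15:35, 17:30-18:00 (add 7h to convert from UTC-7).
Teo in UTC: 10:05-10:20, 10:45-16:40 (add 7h to convert from UTC-7).
Pita in UTC: 11:05-14:50 (subtract 5h to convert from UTC+5).
Xiulan ∩ Wendy: 10:00-15:15, 17:30-17:55.
Xiulan ∩ Wendy ∩ Teo: 10:05-10:20, 10:45-15:15.
Xiulan ∩ Wendy ∩ Teo ∩ Pita: 11:05-14:50.
Those are the intersection windows.
The last common window of at least 60 minutes is 11:05-14:50; a 60-minute meeting can start as late as 13:50 and still end by 14:50.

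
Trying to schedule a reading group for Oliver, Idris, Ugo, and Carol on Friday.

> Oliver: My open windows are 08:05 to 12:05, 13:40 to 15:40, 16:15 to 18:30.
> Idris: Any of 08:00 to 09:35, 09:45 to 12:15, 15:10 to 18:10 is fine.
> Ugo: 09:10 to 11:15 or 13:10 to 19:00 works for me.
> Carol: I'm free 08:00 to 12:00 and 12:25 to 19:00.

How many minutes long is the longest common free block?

115

Oliver ∩ Idris: 08:05-09:35, 09:45-12:05, 15:10-15:40, 16:15-18:10.
Oliver ∩ Idris ∩ Ugo: 09:10-09:35, 09:45-11:15, 15:10-15:40, 16:15-18:10.
Oliver ∩ Idris ∩ Ugo ∩ Carol: 09:10-09:35, 09:45-11:15, 15:10-15:40, 16:15-18:10.
The longest is 16:15-18:10 at 115 minutes.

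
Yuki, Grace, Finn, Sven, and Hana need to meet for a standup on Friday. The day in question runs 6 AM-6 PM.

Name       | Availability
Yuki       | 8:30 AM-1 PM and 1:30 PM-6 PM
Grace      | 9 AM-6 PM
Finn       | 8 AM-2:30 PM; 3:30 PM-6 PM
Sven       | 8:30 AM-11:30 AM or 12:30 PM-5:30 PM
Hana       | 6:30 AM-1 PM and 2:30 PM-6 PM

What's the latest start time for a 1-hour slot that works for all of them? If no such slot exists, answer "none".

16:30

Yuki ∩ Grace: 09:00-13:00, 13:30-18:00.
Yuki ∩ Grace ∩ Finn: 09:00-13:00, 13:30-14:30, 15:30-18:00.
Yuki ∩ Grace ∩ Finn ∩ Sven: 09:00-11:30, 12:30-13:00, 13:30-14:30, 15:30-17:30.
Yuki ∩ Grace ∩ Finn ∩ Sven ∩ Hana: 09:00-11:30, 12:30-13:00, 15:30-17:30.
The last common window of at least 60 minutes is 15:30-17:30; a 60-minute meeting can start as late as 16:30 and still end by 17:30.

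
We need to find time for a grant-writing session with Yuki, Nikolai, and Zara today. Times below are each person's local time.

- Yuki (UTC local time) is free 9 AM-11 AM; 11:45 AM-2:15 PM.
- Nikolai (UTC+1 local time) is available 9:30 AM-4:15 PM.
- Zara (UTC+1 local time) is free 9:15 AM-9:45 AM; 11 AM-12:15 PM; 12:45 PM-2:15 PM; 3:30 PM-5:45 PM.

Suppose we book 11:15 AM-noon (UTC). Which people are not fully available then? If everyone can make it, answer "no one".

Yuki in UTC: 09:00-11:00, 11:45-14:15.
Nikolai in UTC: 08:30-15:15 (subtract 1h to convert from UTC+1).
Zara in UTC: 08:15-08:45, 10:00-11:15, 11:45-13:15, 14:30-16:45 (subtract 1h to convert from UTC+1).
Yuki: not fully free for 11:15-12:00. Nikolai: free for 11:15-12:00. Zara: not fully free for 11:15-12:00.

Yuki, Zara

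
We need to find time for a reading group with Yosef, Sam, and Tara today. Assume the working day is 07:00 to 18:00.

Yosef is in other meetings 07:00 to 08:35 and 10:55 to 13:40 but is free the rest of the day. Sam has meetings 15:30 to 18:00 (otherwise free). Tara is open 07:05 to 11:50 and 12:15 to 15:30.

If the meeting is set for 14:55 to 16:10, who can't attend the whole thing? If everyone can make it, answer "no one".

Sam, Tara

Yosef free: 08:35-10:55, 13:40-18:00 (invert busy blocks within the working day).
Sam free: 07:00-15:30 (invert busy blocks within the working day).
Tara free: 07:05-11:50, 12:15-15:30.
Yosef: free for 14:55-16:10. Sam: not fully free for 14:55-16:10. Tara: not fully free for 14:55-16:10.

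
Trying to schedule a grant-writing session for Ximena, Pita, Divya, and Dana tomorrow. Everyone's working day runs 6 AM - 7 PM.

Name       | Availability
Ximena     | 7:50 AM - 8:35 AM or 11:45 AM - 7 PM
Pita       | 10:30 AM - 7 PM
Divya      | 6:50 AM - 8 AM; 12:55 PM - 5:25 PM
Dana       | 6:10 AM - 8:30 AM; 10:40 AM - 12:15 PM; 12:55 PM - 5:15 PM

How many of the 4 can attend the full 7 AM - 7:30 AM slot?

2

Divya and Dana can make the full 07:00-07:30 slot — that's 2.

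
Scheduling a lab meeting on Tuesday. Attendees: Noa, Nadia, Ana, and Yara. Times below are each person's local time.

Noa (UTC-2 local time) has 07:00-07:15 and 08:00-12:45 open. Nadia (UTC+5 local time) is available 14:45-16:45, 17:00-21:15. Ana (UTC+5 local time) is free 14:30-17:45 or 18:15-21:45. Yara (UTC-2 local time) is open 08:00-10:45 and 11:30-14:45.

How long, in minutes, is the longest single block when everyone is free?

Noa in UTC: 09:00-09:15, 10:00-14:45 (add 2h to convert from UTC-2).
Nadia in UTC: 09:45-11:45, 12:00-16:15 (subtract 5h to convert from UTC+5).
Ana in UTC: 09:30-12:45, 13:15-16:45 (subtract 5h to convert from UTC+5).
Yara in UTC: 10:00-12:45, 13:30-16:45 (add 2h to convert from UTC-2).
Noa ∩ Nadia: 10:00-11:45, 12:00-14:45.
Noa ∩ Nadia ∩ Ana: 10:00-11:45, 12:00-12:45, 13:15-14:45.
Noa ∩ Nadia ∩ Ana ∩ Yara: 10:00-11:45, 12:00-12:45, 13:30-14:45.
The longest is 10:00-11:45 at 105 minutes.

105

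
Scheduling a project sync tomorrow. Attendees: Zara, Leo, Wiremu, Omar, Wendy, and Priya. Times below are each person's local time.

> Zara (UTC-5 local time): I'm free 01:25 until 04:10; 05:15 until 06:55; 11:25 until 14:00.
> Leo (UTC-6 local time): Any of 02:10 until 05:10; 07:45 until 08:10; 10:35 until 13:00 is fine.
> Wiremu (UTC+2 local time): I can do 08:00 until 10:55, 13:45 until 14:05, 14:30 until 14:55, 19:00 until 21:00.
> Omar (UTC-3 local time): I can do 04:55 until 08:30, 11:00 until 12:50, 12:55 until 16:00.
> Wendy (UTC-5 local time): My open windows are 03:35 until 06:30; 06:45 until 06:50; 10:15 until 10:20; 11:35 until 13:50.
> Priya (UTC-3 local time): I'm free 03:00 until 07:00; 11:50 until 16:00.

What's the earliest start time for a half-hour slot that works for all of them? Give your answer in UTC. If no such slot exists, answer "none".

Zara in UTC: 06:25-09:10, 10:15-11:55, 16:25-19:00 (add 5h to convert from UTC-5).
Leo in UTC: 08:10-11:10, 13:45-14:10, 16:35-19:00 (add 6h to convert from UTC-6).
Wiremu in UTC: 06:00-08:55, 11:45-12:05, 12:30-12:55, 17:00-19:00 (subtract 2h to convert from UTC+2).
Omar in UTC: 07:55-11:30, 14:00-15:50, 15:55-19:00 (add 3h to convert from UTC-3).
Wendy in UTC: 08:35-11:30, 11:45-11:50, 15:15-15:20, 16:35-18:50 (add 5h to convert from UTC-5).
Priya in UTC: 06:00-10:00, 14:50-19:00 (add 3h to convert from UTC-3).
Zara ∩ Leo: 08:10-09:10, 10:15-11:10, 16:35-19:00.
Zara ∩ Leo ∩ Wiremu: 08:10-08:55, 17:00-19:00.
Zara ∩ Leo ∩ Wiremu ∩ Omar: 08:10-08:55, 17:00-19:00.
Zara ∩ Leo ∩ Wiremu ∩ Omar ∩ Wendy: 08:35-08:55, 17:00-18:50.
Zara ∩ Leo ∩ Wiremu ∩ Omar ∩ Wendy ∩ Priya: 08:35-08:55, 17:00-18:50.
Those are the intersection windows.
The first common window of at least 30 minutes is 17:00-18:50, so the earliest start is 17:00.

17:00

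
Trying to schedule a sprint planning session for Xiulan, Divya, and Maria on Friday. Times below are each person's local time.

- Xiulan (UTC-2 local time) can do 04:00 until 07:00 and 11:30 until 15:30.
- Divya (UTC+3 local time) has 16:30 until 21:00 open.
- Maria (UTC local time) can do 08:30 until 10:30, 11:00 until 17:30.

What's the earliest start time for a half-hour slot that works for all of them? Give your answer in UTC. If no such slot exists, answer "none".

Xiulan in UTC: 06:00-09:00, 13:30-17:30 (add 2h to convert from UTC-2).
Divya in UTC: 13:30-18:00 (subtract 3h to convert from UTC+3).
Maria in UTC: 08:30-10:30, 11:00-17:30.
Xiulan ∩ Divya: 13:30-17:30.
Xiulan ∩ Divya ∩ Maria: 13:30-17:30.
So the common availability across everyone is 13:30-17:30.
The first common window of at least 30 minutes is 13:30-17:30, so the earliest start is 13:30.

13:30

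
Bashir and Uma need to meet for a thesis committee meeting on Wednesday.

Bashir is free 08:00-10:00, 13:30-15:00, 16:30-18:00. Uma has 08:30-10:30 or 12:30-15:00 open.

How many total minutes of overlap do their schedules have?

Bashir ∩ Uma: 08:30-10:00, 13:30-15:00.
Those are the intersection windows.
Summing the common windows: 90 + 90 = 180 minutes.

180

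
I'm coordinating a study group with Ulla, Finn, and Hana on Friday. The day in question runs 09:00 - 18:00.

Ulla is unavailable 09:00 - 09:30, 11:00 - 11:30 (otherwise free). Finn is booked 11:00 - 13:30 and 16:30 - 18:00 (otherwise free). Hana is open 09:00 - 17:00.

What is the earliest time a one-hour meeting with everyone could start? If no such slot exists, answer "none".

09:30

Ulla free: 09:30-11:00, 11:30-18:00 (invert busy blocks within the working day).
Finn free: 09:00-11:00, 13:30-16:30 (invert busy blocks within the working day).
Hana free: 09:00-17:00.
Ulla ∩ Finn: 09:30-11:00, 13:30-16:30.
Ulla ∩ Finn ∩ Hana: 09:30-11:00, 13:30-16:30.
The first common window of at least 60 minutes is 09:30-11:00, so the earliest start is 09:30.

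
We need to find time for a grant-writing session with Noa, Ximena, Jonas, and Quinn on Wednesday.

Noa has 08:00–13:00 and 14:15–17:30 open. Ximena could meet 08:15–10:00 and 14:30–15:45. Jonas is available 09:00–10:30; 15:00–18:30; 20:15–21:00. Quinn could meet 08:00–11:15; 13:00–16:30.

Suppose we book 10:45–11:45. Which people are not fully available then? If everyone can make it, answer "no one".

Jonas, Quinn, Ximena

Noa: free for 10:45-11:45. Ximena: not fully free for 10:45-11:45. Jonas: not fully free for 10:45-11:45. Quinn: not fully free for 10:45-11:45.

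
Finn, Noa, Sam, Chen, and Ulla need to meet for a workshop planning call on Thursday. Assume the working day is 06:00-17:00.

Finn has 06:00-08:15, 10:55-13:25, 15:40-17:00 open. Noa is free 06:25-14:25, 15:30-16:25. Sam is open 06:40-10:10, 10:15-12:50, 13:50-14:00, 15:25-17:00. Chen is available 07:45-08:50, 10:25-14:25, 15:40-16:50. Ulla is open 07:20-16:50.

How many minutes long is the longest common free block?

115

Finn ∩ Noa: 06:25-08:15, 10:55-13:25, 15:40-16:25.
Finn ∩ Noa ∩ Sam: 06:40-08:15, 10:55-12:50, 15:40-16:25.
Finn ∩ Noa ∩ Sam ∩ Chen: 07:45-08:15, 10:55-12:50, 15:40-16:25.
Finn ∩ Noa ∩ Sam ∩ Chen ∩ Ulla: 07:45-08:15, 10:55-12:50, 15:40-16:25.
Those are the intersection windows.
The longest is 10:55-12:50 at 115 minutes.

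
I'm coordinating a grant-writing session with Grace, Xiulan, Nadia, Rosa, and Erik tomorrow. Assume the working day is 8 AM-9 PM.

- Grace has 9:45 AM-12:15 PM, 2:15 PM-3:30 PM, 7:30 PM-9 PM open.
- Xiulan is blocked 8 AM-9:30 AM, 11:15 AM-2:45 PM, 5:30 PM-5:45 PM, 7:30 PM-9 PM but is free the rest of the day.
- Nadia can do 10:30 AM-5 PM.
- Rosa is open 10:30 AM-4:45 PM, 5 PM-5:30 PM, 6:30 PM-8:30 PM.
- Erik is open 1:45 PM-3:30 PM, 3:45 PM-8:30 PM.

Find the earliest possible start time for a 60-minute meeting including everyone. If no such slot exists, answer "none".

none

Grace free: 09:45-12:15, 14:15-15:30, 19:30-21:00.
Xiulan free: 09:30-11:15, 14:45-17:30, 17:45-19:30 (invert busy blocks within the working day).
Nadia free: 10:30-17:00.
Rosa free: 10:30-16:45, 17:00-17:30, 18:30-20:30.
Erik free: 13:45-15:30, 15:45-20:30.
Grace ∩ Xiulan: 09:45-11:15, 14:45-15:30.
Grace ∩ Xiulan ∩ Nadia: 10:30-11:15, 14:45-15:30.
Grace ∩ Xiulan ∩ Nadia ∩ Rosa: 10:30-11:15, 14:45-15:30.
Grace ∩ Xiulan ∩ Nadia ∩ Rosa ∩ Erik: 14:45-15:30.
So the common availability across everyone is 14:45-15:30.
No common window is at least 60 minutes long.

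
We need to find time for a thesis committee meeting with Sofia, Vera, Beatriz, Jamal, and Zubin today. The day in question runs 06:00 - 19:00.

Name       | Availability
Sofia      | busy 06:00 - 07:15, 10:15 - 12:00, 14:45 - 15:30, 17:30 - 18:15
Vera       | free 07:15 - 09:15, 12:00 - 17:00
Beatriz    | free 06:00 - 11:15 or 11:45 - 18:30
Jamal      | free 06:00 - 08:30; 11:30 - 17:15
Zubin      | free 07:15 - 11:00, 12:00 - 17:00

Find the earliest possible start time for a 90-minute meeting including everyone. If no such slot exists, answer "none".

12:00

Sofia free: 07:15-10:15, 12:00-14:45, 15:30-17:30, 18:15-19:00 (invert busy blocks within the working day).
Vera free: 07:15-09:15, 12:00-17:00.
Beatriz free: 06:00-11:15, 11:45-18:30.
Jamal free: 06:00-08:30, 11:30-17:15.
Zubin free: 07:15-11:00, 12:00-17:00.
Sofia ∩ Vera: 07:15-09:15, 12:00-14:45, 15:30-17:00.
Sofia ∩ Vera ∩ Beatriz: 07:15-09:15, 12:00-14:45, 15:30-17:00.
Sofia ∩ Vera ∩ Beatriz ∩ Jamal: 07:15-08:30, 12:00-14:45, 15:30-17:00.
Sofia ∩ Vera ∩ Beatriz ∩ Jamal ∩ Zubin: 07:15-08:30, 12:00-14:45, 15:30-17:00.
The first common window of at least 90 minutes is 12:00-14:45, so the earliest start is 12:00.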